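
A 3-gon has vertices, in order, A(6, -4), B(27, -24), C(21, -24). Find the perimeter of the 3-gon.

60

|AB| = √((21)² + (-20)²) = √841 = 29
|BC| = √((-6)² + (0)²) = √36 = 6
|CA| = √((-15)² + (20)²) = √625 = 25
Perimeter = 29 + 6 + 25 = 60.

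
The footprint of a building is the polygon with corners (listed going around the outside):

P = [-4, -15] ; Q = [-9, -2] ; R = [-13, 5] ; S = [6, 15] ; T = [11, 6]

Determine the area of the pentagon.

346.5

Σ = (-127) + (-71) + (-225) + (-129) + (-141) = -693
Area = |Σ|/2 = 346.5.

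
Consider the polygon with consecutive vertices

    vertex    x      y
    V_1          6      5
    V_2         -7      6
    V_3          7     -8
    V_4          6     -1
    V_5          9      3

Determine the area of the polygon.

90

Apply the shoelace formula: 2A = Σ (x_i·y_{i+1} − x_{i+1}·y_i), indices taken mod 5.
Σ = (71) + (14) + (41) + (27) + (27) = 180
Area = |Σ|/2 = 90.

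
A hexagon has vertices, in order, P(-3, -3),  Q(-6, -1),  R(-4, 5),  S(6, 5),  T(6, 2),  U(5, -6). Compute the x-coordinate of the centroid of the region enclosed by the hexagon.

Apply Gauss's area formula. First the cross-terms c_i = x_i·y_{i+1} − x_{i+1}·y_i:
  -15, -34, -50, -18, -46, -33  ⇒  2A = -196, A = -98.
Then Σ (x_i + x_{i+1})·c_i = -413, so x̄ = -413 / (6·(-98)) = 59/84.

59/84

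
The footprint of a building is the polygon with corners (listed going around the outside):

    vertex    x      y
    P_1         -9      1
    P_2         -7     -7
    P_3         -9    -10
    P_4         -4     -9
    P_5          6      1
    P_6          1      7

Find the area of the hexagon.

136.5

Apply the surveyor's formula: 2A = Σ (x_i·y_{i+1} − x_{i+1}·y_i), indices taken mod 6.
Σ = (70) + (7) + (41) + (50) + (41) + (64) = 273
Area = |Σ|/2 = 136.5.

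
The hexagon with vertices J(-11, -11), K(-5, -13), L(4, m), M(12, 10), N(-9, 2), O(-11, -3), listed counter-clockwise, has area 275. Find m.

Write out the shoelace sum; only the two edges meeting at L involve m:
2·Area = [((-5)·m − 4·(-13)) + (4·10 − 12·m)] + 339
       = -17·m + 431 = 550
⇒ m = -7.

-7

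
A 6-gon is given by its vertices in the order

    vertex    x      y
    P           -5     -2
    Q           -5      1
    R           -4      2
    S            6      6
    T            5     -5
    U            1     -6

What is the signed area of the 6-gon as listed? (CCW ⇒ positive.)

Σ = (-15) + (-6) + (-36) + (-60) + (-25) + (-32) = -174
Signed area = Σ/2 = -87 (negative ⇒ clockwise traversal).

-87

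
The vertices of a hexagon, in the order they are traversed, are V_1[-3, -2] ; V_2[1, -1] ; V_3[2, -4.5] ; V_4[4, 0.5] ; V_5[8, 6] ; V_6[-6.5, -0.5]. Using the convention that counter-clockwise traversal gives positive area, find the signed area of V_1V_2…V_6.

44

Apply Gauss's area formula: 2A = Σ (x_i·y_{i+1} − x_{i+1}·y_i), indices taken mod 6.
Σ = (5) + (-2.5) + (19) + (20) + (35) + (11.5) = 88
Signed area = Σ/2 = 44 (positive ⇒ counter-clockwise traversal).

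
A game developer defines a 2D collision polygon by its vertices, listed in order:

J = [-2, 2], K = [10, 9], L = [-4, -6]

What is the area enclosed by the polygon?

41

J→K: (-2)(9) − (10)(2) = -38
K→L: (10)(-6) − (-4)(9) = -24
L→J: (-4)(2) − (-2)(-6) = -20
Σ = -82
Area = |Σ|/2 = 41.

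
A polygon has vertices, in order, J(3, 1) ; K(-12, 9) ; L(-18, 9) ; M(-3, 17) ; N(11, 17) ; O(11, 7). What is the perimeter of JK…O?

74

|JK| = √((-15)² + (8)²) = √289 = 17
|KL| = √((-6)² + (0)²) = √36 = 6
|LM| = √((15)² + (8)²) = √289 = 17
|MN| = √((14)² + (0)²) = √196 = 14
|NO| = √((0)² + (-10)²) = √100 = 10
|OJ| = √((-8)² + (-6)²) = √100 = 10
Perimeter = 17 + 6 + 17 + 14 + 10 + 10 = 74.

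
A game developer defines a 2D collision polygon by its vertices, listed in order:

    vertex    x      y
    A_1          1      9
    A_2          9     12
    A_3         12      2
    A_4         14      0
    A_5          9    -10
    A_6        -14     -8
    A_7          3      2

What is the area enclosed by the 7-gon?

277

Σ = (-69) + (-126) + (-28) + (-140) + (-212) + (-4) + (25) = -554
Area = |Σ|/2 = 277.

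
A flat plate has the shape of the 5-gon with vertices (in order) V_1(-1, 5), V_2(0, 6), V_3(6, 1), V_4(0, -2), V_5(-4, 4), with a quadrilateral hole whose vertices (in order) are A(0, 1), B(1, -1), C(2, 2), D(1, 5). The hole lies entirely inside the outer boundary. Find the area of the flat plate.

33

Outer boundary:
Cross-terms: -6, -36, -12, -8, -16  ⇒  Σ = -78
Area = |Σ|/2 = 39.
Hole:
Σ = (-1) + (4) + (8) + (1) = 12
Area = |Σ|/2 = 6.
Net area = 39 − 6 = 33.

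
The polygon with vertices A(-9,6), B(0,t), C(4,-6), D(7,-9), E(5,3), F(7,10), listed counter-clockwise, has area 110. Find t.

The doubled signed area Σ (x_i y_{i+1} − x_{i+1} y_i) is linear in t.
With t=0 it equals 233; the coefficient of t is -13 (from the two edges through B).
So -13·t + 233 = 2·110 = 220 ⇒ t = 1.

1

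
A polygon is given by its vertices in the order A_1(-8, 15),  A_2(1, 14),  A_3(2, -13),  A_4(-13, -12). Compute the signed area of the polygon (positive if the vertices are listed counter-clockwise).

-326

Apply the shoelace (surveyor's) formula: 2A = Σ (x_i·y_{i+1} − x_{i+1}·y_i), indices taken mod 4.
A_1→A_2: (-8)(14) − (1)(15) = -127
A_2→A_3: (1)(-13) − (2)(14) = -41
A_3→A_4: (2)(-12) − (-13)(-13) = -193
A_4→A_1: (-13)(15) − (-8)(-12) = -291
Σ = -652
Signed area = Σ/2 = -326 (negative ⇒ clockwise traversal).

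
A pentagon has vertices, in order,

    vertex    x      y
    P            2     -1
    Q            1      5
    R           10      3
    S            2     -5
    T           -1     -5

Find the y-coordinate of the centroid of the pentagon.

Apply the shoelace (surveyor's) formula. First the cross-terms c_i = x_i·y_{i+1} − x_{i+1}·y_i:
  11, -47, -56, -15, 11  ⇒  2A = -96, A = -48.
Then Σ (y_i + y_{i+1})·c_i = -136, so ȳ = -136 / (6·(-48)) = 17/36.

17/36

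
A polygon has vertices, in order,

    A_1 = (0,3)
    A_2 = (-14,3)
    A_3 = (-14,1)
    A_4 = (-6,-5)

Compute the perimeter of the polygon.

36

|A_1A_2| = √((-14)² + (0)²) = √196 = 14
|A_2A_3| = √((0)² + (-2)²) = √4 = 2
|A_3A_4| = √((8)² + (-6)²) = √100 = 10
|A_4A_1| = √((6)² + (8)²) = √100 = 10
Perimeter = 14 + 2 + 10 + 10 = 36.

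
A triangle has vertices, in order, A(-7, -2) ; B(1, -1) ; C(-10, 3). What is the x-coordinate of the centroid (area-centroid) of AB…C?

Apply the shoelace formula. First the cross-terms c_i = x_i·y_{i+1} − x_{i+1}·y_i:
  9, -7, 41  ⇒  2A = 43, A = 21.5.
Then Σ (x_i + x_{i+1})·c_i = -688, so x̄ = -688 / (6·21.5) = -16/3.

-16/3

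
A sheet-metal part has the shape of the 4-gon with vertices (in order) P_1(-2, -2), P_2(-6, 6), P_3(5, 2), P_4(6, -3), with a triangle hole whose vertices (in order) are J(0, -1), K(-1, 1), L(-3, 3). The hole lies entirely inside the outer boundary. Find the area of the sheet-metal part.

54.5

Outer boundary:
Apply the shoelace (surveyor's) formula: 2A = Σ (x_i·y_{i+1} − x_{i+1}·y_i), indices taken mod 4.
Σ = (-24) + (-42) + (-27) + (-18) = -111
Area = |Σ|/2 = 55.5.
Hole:
Apply Gauss's area formula: 2A = Σ (x_i·y_{i+1} − x_{i+1}·y_i), indices taken mod 3.
Σ = (-1) + (0) + (3) = 2
Area = |Σ|/2 = 1.
Net area = 55.5 − 1 = 54.5.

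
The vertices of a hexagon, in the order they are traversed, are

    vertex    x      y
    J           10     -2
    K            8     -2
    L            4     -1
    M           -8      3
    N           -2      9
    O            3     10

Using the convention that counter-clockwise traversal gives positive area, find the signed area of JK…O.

-109.5

Apply Gauss's area formula: 2A = Σ (x_i·y_{i+1} − x_{i+1}·y_i), indices taken mod 6.
Σ = (-4) + (0) + (4) + (-66) + (-47) + (-106) = -219
Signed area = Σ/2 = -109.5 (negative ⇒ clockwise traversal).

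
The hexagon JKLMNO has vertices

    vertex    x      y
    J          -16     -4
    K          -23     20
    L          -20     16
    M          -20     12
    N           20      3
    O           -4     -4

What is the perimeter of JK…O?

112

|JK| = √((-7)² + (24)²) = √625 = 25
|KL| = √((3)² + (-4)²) = √25 = 5
|LM| = √((0)² + (-4)²) = √16 = 4
|MN| = √((40)² + (-9)²) = √1681 = 41
|NO| = √((-24)² + (-7)²) = √625 = 25
|OJ| = √((-12)² + (0)²) = √144 = 12
Perimeter = 25 + 5 + 4 + 41 + 25 + 12 = 112.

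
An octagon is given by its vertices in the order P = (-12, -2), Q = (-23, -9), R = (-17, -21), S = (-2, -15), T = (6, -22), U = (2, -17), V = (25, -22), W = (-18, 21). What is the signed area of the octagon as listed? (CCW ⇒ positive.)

Apply Gauss's area formula: 2A = Σ (x_i·y_{i+1} − x_{i+1}·y_i), indices taken mod 8.
Cross-terms: 62, 330, 213, 134, -58, 381, 129, 288  ⇒  Σ = 1479
Signed area = Σ/2 = 739.5 (positive ⇒ counter-clockwise traversal).

739.5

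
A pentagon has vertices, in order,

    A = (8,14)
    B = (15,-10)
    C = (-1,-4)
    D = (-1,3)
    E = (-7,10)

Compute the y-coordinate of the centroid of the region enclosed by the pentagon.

Apply the shoelace formula. First the cross-terms c_i = x_i·y_{i+1} − x_{i+1}·y_i:
  -290, -70, -7, 11, -178  ⇒  2A = -534, A = -267.
Then Σ (y_i + y_{i+1})·c_i = -4302, so ȳ = -4302 / (6·(-267)) = 239/89.

239/89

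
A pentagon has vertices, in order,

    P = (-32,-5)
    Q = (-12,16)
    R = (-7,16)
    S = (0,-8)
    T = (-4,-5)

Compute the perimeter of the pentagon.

|PQ| = √((20)² + (21)²) = √841 = 29
|QR| = √((5)² + (0)²) = √25 = 5
|RS| = √((7)² + (-24)²) = √625 = 25
|ST| = √((-4)² + (3)²) = √25 = 5
|TP| = √((-28)² + (0)²) = √784 = 28
Perimeter = 29 + 5 + 25 + 5 + 28 = 92.

92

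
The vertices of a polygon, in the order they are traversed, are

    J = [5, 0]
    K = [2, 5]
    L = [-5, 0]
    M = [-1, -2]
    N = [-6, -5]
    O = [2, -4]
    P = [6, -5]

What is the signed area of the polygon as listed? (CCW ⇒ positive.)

63

Cross-terms: 25, 25, 10, -7, 34, 14, 25  ⇒  Σ = 126
Signed area = Σ/2 = 63 (positive ⇒ counter-clockwise traversal).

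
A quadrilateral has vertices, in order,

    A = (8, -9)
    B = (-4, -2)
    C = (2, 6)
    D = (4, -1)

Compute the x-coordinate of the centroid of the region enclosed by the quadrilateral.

Apply Gauss's area formula. First the cross-terms c_i = x_i·y_{i+1} − x_{i+1}·y_i:
  -52, -20, -26, -28  ⇒  2A = -126, A = -63.
Then Σ (x_i + x_{i+1})·c_i = -660, so x̄ = -660 / (6·(-63)) = 110/63.

110/63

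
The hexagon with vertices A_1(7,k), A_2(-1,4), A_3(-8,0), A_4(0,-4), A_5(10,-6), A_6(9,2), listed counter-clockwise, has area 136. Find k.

The doubled signed area Σ (x_i y_{i+1} − x_{i+1} y_i) is linear in k.
With k=0 it equals 192; the coefficient of k is 10 (from the two edges through A_1).
So 10·k + 192 = 2·136 = 272 ⇒ k = 8.

8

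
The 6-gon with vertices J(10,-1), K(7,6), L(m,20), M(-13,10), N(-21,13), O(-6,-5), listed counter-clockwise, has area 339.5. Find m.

The doubled signed area Σ (x_i y_{i+1} − x_{i+1} y_i) is linear in m.
With m=0 it equals 747; the coefficient of m is 4 (from the two edges through L).
So 4·m + 747 = 2·339.5 = 679 ⇒ m = -17.

-17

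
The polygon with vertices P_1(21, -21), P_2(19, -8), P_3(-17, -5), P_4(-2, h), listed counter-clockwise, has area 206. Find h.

The doubled signed area Σ (x_i y_{i+1} − x_{i+1} y_i) is linear in h.
With h=0 it equals 32; the coefficient of h is -38 (from the two edges through P_4).
So -38·h + 32 = 2·206 = 412 ⇒ h = -10.

-10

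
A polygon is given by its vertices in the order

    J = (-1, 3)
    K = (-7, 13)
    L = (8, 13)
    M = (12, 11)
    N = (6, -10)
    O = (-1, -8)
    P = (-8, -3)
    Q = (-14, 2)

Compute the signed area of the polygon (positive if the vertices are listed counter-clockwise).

Σ = (8) + (-195) + (-68) + (-186) + (-58) + (-61) + (-58) + (-40) = -658
Signed area = Σ/2 = -329 (negative ⇒ clockwise traversal).

-329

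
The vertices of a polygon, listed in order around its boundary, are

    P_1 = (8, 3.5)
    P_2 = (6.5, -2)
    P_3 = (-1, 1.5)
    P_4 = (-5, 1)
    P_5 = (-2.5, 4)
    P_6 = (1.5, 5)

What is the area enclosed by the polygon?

47.625

Σ = (-38.75) + (7.75) + (6.5) + (-17.5) + (-18.5) + (-34.75) = -95.25
Area = |Σ|/2 = 47.625.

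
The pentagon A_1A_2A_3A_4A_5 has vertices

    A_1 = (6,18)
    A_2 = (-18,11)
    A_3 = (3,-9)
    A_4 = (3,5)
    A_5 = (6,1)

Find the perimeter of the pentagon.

|A_1A_2| = √((-24)² + (-7)²) = √625 = 25
|A_2A_3| = √((21)² + (-20)²) = √841 = 29
|A_3A_4| = √((0)² + (14)²) = √196 = 14
|A_4A_5| = √((3)² + (-4)²) = √25 = 5
|A_5A_1| = √((0)² + (17)²) = √289 = 17
Perimeter = 25 + 29 + 14 + 5 + 17 = 90.

90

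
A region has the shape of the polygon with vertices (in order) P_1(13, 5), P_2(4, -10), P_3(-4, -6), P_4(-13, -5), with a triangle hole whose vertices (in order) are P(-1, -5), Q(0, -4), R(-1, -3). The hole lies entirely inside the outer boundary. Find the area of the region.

Outer boundary:
Apply Gauss's area formula: 2A = Σ (x_i·y_{i+1} − x_{i+1}·y_i), indices taken mod 4.
Σ = (-150) + (-64) + (-58) + (0) = -272
Area = |Σ|/2 = 136.
Hole:
Apply the surveyor's formula: 2A = Σ (x_i·y_{i+1} − x_{i+1}·y_i), indices taken mod 3.
Cross-terms: 4, -4, 2  ⇒  Σ = 2
Area = |Σ|/2 = 1.
Net area = 136 − 1 = 135.

135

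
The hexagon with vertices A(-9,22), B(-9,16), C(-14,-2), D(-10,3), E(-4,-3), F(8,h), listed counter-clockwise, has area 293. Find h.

22

Write out the shoelace sum; only the two edges meeting at F involve h:
2·Area = [((-4)·h − 8·(-3)) + (8·22 − (-9)·h)] + 276
       = 5·h + 476 = 586
⇒ h = 22.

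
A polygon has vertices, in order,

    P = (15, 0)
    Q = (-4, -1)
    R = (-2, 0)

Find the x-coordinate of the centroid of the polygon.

Apply the shoelace (surveyor's) formula. First the cross-terms c_i = x_i·y_{i+1} − x_{i+1}·y_i:
  -15, -2, 0  ⇒  2A = -17, A = -8.5.
Then Σ (x_i + x_{i+1})·c_i = -153, so x̄ = -153 / (6·(-8.5)) = 3.

3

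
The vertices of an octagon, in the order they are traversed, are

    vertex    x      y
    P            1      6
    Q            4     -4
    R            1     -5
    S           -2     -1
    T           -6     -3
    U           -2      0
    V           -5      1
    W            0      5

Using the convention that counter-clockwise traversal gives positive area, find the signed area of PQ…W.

Σ = (-28) + (-16) + (-11) + (0) + (-6) + (-2) + (-25) + (-5) = -93
Signed area = Σ/2 = -46.5 (negative ⇒ clockwise traversal).

-46.5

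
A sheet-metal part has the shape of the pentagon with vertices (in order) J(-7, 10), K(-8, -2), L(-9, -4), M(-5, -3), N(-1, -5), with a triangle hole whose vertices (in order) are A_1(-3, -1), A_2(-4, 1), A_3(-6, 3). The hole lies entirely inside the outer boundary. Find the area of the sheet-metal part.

45

Outer boundary:
Cross-terms: 94, 14, 7, 22, -45  ⇒  Σ = 92
Area = |Σ|/2 = 46.
Hole:
Apply the surveyor's formula: 2A = Σ (x_i·y_{i+1} − x_{i+1}·y_i), indices taken mod 3.
A_1→A_2: (-3)(1) − (-4)(-1) = -7
A_2→A_3: (-4)(3) − (-6)(1) = -6
A_3→A_1: (-6)(-1) − (-3)(3) = 15
Σ = 2
Area = |Σ|/2 = 1.
Net area = 46 − 1 = 45.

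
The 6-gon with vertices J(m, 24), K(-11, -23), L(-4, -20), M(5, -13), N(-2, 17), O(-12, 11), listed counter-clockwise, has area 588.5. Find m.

-20

The doubled signed area Σ (x_i y_{i+1} − x_{i+1} y_i) is linear in m.
With m=0 it equals 497; the coefficient of m is -34 (from the two edges through J).
So -34·m + 497 = 2·588.5 = 1177 ⇒ m = -20.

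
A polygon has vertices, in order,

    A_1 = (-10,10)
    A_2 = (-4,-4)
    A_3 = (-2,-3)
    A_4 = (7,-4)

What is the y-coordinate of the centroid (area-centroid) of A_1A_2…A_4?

Apply the shoelace (surveyor's) formula. First the cross-terms c_i = x_i·y_{i+1} − x_{i+1}·y_i:
  80, 4, 29, 30  ⇒  2A = 143, A = 71.5.
Then Σ (y_i + y_{i+1})·c_i = 429, so ȳ = 429 / (6·71.5) = 1.

1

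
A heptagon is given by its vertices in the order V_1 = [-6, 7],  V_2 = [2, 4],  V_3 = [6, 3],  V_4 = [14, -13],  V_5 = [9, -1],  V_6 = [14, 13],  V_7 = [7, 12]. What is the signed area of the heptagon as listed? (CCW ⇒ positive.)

Σ = (-38) + (-18) + (-120) + (103) + (131) + (77) + (121) = 256
Signed area = Σ/2 = 128 (positive ⇒ counter-clockwise traversal).

128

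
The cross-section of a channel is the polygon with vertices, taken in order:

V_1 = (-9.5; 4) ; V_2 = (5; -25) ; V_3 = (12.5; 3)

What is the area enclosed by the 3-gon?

311.75

Apply the shoelace formula: 2A = Σ (x_i·y_{i+1} − x_{i+1}·y_i), indices taken mod 3.
Cross-terms: 217.5, 327.5, 78.5  ⇒  Σ = 623.5
Area = |Σ|/2 = 311.75.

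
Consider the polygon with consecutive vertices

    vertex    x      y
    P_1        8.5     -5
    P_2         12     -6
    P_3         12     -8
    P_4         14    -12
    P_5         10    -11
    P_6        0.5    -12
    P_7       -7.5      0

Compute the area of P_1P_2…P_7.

124

Σ = (9) + (-24) + (-32) + (-34) + (-114.5) + (-90) + (37.5) = -248
Area = |Σ|/2 = 124.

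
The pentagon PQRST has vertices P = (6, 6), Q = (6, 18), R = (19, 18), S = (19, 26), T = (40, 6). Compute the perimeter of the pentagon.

96

|PQ| = √((0)² + (12)²) = √144 = 12
|QR| = √((13)² + (0)²) = √169 = 13
|RS| = √((0)² + (8)²) = √64 = 8
|ST| = √((21)² + (-20)²) = √841 = 29
|TP| = √((-34)² + (0)²) = √1156 = 34
Perimeter = 12 + 13 + 8 + 29 + 34 = 96.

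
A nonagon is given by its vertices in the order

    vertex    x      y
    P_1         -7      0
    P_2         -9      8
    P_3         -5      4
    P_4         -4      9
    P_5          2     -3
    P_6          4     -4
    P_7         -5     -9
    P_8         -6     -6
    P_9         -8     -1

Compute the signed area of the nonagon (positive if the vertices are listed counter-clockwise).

P_1→P_2: (-7)(8) − (-9)(0) = -56
P_2→P_3: (-9)(4) − (-5)(8) = 4
P_3→P_4: (-5)(9) − (-4)(4) = -29
P_4→P_5: (-4)(-3) − (2)(9) = -6
P_5→P_6: (2)(-4) − (4)(-3) = 4
P_6→P_7: (4)(-9) − (-5)(-4) = -56
P_7→P_8: (-5)(-6) − (-6)(-9) = -24
P_8→P_9: (-6)(-1) − (-8)(-6) = -42
P_9→P_1: (-8)(0) − (-7)(-1) = -7
Σ = -212
Signed area = Σ/2 = -106 (negative ⇒ clockwise traversal).

-106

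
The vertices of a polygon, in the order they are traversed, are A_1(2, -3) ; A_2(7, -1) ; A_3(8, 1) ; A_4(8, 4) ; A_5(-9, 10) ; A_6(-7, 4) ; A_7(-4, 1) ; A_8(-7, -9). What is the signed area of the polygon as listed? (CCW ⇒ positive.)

Apply the shoelace formula: 2A = Σ (x_i·y_{i+1} − x_{i+1}·y_i), indices taken mod 8.
A_1→A_2: (2)(-1) − (7)(-3) = 19
A_2→A_3: (7)(1) − (8)(-1) = 15
A_3→A_4: (8)(4) − (8)(1) = 24
A_4→A_5: (8)(10) − (-9)(4) = 116
A_5→A_6: (-9)(4) − (-7)(10) = 34
A_6→A_7: (-7)(1) − (-4)(4) = 9
A_7→A_8: (-4)(-9) − (-7)(1) = 43
A_8→A_1: (-7)(-3) − (2)(-9) = 39
Σ = 299
Signed area = Σ/2 = 149.5 (positive ⇒ counter-clockwise traversal).

149.5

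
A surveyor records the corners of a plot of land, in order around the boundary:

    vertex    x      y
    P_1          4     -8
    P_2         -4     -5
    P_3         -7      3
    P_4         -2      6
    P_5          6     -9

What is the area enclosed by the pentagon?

Apply the shoelace formula: 2A = Σ (x_i·y_{i+1} − x_{i+1}·y_i), indices taken mod 5.
Σ = (-52) + (-47) + (-36) + (-18) + (-12) = -165
Area = |Σ|/2 = 82.5.

82.5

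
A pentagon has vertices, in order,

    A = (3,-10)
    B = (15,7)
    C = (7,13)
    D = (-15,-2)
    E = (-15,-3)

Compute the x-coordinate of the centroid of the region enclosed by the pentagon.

Apply the shoelace (surveyor's) formula. First the cross-terms c_i = x_i·y_{i+1} − x_{i+1}·y_i:
  171, 146, 181, 15, 159  ⇒  2A = 672, A = 336.
Then Σ (x_i + x_{i+1})·c_i = 2484, so x̄ = 2484 / (6·336) = 69/56.

69/56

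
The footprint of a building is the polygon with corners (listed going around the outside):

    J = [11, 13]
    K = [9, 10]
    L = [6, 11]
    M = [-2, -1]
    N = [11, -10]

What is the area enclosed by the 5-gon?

166

J→K: (11)(10) − (9)(13) = -7
K→L: (9)(11) − (6)(10) = 39
L→M: (6)(-1) − (-2)(11) = 16
M→N: (-2)(-10) − (11)(-1) = 31
N→J: (11)(13) − (11)(-10) = 253
Σ = 332
Area = |Σ|/2 = 166.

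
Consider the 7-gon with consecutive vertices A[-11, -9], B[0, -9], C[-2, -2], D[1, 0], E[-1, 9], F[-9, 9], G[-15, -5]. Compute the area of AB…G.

212

Apply Gauss's area formula: 2A = Σ (x_i·y_{i+1} − x_{i+1}·y_i), indices taken mod 7.
Σ = (99) + (-18) + (2) + (9) + (72) + (180) + (80) = 424
Area = |Σ|/2 = 212.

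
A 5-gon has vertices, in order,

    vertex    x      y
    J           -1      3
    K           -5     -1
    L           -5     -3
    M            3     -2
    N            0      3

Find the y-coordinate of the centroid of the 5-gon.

-4/9

Apply the surveyor's formula. First the cross-terms c_i = x_i·y_{i+1} − x_{i+1}·y_i:
  16, 10, 19, 9, 3  ⇒  2A = 57, A = 28.5.
Then Σ (y_i + y_{i+1})·c_i = -76, so ȳ = -76 / (6·28.5) = -4/9.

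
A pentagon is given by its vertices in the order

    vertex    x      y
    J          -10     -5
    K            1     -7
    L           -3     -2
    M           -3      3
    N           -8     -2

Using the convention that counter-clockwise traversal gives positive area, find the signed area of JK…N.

J→K: (-10)(-7) − (1)(-5) = 75
K→L: (1)(-2) − (-3)(-7) = -23
L→M: (-3)(3) − (-3)(-2) = -15
M→N: (-3)(-2) − (-8)(3) = 30
N→J: (-8)(-5) − (-10)(-2) = 20
Σ = 87
Signed area = Σ/2 = 43.5 (positive ⇒ counter-clockwise traversal).

43.5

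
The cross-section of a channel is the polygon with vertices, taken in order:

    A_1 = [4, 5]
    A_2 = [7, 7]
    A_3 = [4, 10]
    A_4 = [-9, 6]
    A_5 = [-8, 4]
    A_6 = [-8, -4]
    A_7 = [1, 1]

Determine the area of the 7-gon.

Apply the surveyor's formula: 2A = Σ (x_i·y_{i+1} − x_{i+1}·y_i), indices taken mod 7.
Cross-terms: -7, 42, 114, 12, 64, -4, 1  ⇒  Σ = 222
Area = |Σ|/2 = 111.

111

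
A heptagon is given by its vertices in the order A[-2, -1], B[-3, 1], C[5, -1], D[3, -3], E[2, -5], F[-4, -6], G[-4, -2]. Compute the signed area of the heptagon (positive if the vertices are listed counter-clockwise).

Apply the shoelace (surveyor's) formula: 2A = Σ (x_i·y_{i+1} − x_{i+1}·y_i), indices taken mod 7.
Σ = (-5) + (-2) + (-12) + (-9) + (-32) + (-16) + (0) = -76
Signed area = Σ/2 = -38 (negative ⇒ clockwise traversal).

-38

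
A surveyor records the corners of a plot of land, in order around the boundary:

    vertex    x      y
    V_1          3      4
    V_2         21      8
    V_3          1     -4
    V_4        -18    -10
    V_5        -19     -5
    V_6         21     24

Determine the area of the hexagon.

336.5

Apply the shoelace formula: 2A = Σ (x_i·y_{i+1} − x_{i+1}·y_i), indices taken mod 6.
Cross-terms: -60, -92, -82, -100, -351, 12  ⇒  Σ = -673
Area = |Σ|/2 = 336.5.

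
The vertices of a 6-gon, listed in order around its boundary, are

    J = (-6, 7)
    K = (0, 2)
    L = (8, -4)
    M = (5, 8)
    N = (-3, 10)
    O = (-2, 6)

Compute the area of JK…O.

Apply Gauss's area formula: 2A = Σ (x_i·y_{i+1} − x_{i+1}·y_i), indices taken mod 6.
J→K: (-6)(2) − (0)(7) = -12
K→L: (0)(-4) − (8)(2) = -16
L→M: (8)(8) − (5)(-4) = 84
M→N: (5)(10) − (-3)(8) = 74
N→O: (-3)(6) − (-2)(10) = 2
O→J: (-2)(7) − (-6)(6) = 22
Σ = 154
Area = |Σ|/2 = 77.

77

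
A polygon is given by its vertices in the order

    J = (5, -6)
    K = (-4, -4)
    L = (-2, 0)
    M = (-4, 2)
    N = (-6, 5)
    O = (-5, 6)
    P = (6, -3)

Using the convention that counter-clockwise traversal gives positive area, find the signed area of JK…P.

-58.5

Σ = (-44) + (-8) + (-4) + (-8) + (-11) + (-21) + (-21) = -117
Signed area = Σ/2 = -58.5 (negative ⇒ clockwise traversal).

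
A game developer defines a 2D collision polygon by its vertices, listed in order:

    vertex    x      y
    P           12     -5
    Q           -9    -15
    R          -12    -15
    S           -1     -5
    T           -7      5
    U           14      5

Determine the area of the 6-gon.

Apply Gauss's area formula: 2A = Σ (x_i·y_{i+1} − x_{i+1}·y_i), indices taken mod 6.
P→Q: (12)(-15) − (-9)(-5) = -225
Q→R: (-9)(-15) − (-12)(-15) = -45
R→S: (-12)(-5) − (-1)(-15) = 45
S→T: (-1)(5) − (-7)(-5) = -40
T→U: (-7)(5) − (14)(5) = -105
U→P: (14)(-5) − (12)(5) = -130
Σ = -500
Area = |Σ|/2 = 250.

250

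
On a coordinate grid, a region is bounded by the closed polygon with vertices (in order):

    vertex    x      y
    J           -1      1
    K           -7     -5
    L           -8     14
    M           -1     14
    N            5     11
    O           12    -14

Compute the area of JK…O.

254.5

Apply the shoelace formula: 2A = Σ (x_i·y_{i+1} − x_{i+1}·y_i), indices taken mod 6.
Σ = (12) + (-138) + (-98) + (-81) + (-202) + (-2) = -509
Area = |Σ|/2 = 254.5.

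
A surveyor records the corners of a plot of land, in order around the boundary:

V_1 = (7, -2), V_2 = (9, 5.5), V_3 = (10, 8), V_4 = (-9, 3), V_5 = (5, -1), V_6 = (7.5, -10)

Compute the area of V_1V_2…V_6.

Σ = (56.5) + (17) + (102) + (-6) + (-42.5) + (55) = 182
Area = |Σ|/2 = 91.

91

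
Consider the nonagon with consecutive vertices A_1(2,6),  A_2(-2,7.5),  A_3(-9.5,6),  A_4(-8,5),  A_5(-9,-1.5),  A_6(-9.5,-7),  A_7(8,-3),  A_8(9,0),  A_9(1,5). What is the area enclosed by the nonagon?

172.5

Σ = (27) + (59.25) + (0.5) + (57) + (48.75) + (84.5) + (27) + (45) + (-4) = 345
Area = |Σ|/2 = 172.5.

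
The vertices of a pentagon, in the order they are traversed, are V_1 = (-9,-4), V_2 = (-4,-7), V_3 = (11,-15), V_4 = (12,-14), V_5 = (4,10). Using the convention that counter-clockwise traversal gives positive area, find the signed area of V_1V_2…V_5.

230

Σ = (47) + (137) + (26) + (176) + (74) = 460
Signed area = Σ/2 = 230 (positive ⇒ counter-clockwise traversal).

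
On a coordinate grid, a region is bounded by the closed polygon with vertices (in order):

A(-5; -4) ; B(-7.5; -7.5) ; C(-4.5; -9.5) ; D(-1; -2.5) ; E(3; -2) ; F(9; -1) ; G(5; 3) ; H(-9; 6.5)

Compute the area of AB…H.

115.625

Σ = (7.5) + (37.5) + (1.75) + (9.5) + (15) + (32) + (59.5) + (68.5) = 231.25
Area = |Σ|/2 = 115.625.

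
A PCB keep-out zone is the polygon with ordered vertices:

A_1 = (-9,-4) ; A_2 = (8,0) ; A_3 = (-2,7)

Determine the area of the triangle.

Apply the surveyor's formula: 2A = Σ (x_i·y_{i+1} − x_{i+1}·y_i), indices taken mod 3.
Cross-terms: 32, 56, 71  ⇒  Σ = 159
Area = |Σ|/2 = 79.5.

79.5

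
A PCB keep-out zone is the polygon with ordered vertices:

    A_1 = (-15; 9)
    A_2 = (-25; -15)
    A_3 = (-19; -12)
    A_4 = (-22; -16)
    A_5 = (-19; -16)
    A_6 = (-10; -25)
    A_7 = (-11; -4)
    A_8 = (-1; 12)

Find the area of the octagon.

Apply Gauss's area formula: 2A = Σ (x_i·y_{i+1} − x_{i+1}·y_i), indices taken mod 8.
Σ = (450) + (15) + (40) + (48) + (315) + (-235) + (-136) + (171) = 668
Area = |Σ|/2 = 334.

334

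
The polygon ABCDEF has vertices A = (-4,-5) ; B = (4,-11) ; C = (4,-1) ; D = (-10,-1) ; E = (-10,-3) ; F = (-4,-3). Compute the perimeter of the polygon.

44

|AB| = √((8)² + (-6)²) = √100 = 10
|BC| = √((0)² + (10)²) = √100 = 10
|CD| = √((-14)² + (0)²) = √196 = 14
|DE| = √((0)² + (-2)²) = √4 = 2
|EF| = √((6)² + (0)²) = √36 = 6
|FA| = √((0)² + (-2)²) = √4 = 2
Perimeter = 10 + 10 + 14 + 2 + 6 + 2 = 44.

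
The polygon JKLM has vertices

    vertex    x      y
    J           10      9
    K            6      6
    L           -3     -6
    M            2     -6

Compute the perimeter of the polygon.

|JK| = √((-4)² + (-3)²) = √25 = 5
|KL| = √((-9)² + (-12)²) = √225 = 15
|LM| = √((5)² + (0)²) = √25 = 5
|MJ| = √((8)² + (15)²) = √289 = 17
Perimeter = 5 + 15 + 5 + 17 = 42.

42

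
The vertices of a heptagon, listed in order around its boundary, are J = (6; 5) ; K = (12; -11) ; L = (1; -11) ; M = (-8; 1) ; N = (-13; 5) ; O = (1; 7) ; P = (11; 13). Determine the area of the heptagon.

272

Cross-terms: -126, -121, -87, -27, -96, -64, -23  ⇒  Σ = -544
Area = |Σ|/2 = 272.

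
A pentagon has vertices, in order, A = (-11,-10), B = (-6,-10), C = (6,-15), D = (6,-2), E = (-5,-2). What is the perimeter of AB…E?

|AB| = √((5)² + (0)²) = √25 = 5
|BC| = √((12)² + (-5)²) = √169 = 13
|CD| = √((0)² + (13)²) = √169 = 13
|DE| = √((-11)² + (0)²) = √121 = 11
|EA| = √((-6)² + (-8)²) = √100 = 10
Perimeter = 5 + 13 + 13 + 11 + 10 = 52.

52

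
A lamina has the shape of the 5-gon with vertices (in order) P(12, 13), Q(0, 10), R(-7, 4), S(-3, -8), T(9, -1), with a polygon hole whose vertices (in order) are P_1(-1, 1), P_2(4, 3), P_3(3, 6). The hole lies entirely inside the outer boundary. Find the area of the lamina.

222.5

Outer boundary:
Apply the shoelace formula: 2A = Σ (x_i·y_{i+1} − x_{i+1}·y_i), indices taken mod 5.
Σ = (120) + (70) + (68) + (75) + (129) = 462
Area = |Σ|/2 = 231.
Hole:
Cross-terms: -7, 15, 9  ⇒  Σ = 17
Area = |Σ|/2 = 8.5.
Net area = 231 − 8.5 = 222.5.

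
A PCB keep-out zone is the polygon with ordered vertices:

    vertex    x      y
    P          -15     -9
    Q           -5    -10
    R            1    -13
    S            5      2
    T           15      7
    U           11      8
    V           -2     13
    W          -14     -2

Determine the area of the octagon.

368

Σ = (105) + (75) + (67) + (5) + (43) + (159) + (186) + (96) = 736
Area = |Σ|/2 = 368.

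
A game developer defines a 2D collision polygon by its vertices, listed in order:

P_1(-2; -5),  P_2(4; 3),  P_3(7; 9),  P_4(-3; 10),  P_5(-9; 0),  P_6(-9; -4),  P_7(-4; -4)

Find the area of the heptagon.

Σ = (14) + (15) + (97) + (90) + (36) + (20) + (12) = 284
Area = |Σ|/2 = 142.

142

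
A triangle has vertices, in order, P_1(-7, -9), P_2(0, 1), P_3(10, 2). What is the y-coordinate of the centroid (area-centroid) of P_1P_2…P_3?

-2

Apply the shoelace (surveyor's) formula. First the cross-terms c_i = x_i·y_{i+1} − x_{i+1}·y_i:
  -7, -10, -76  ⇒  2A = -93, A = -46.5.
Then Σ (y_i + y_{i+1})·c_i = 558, so ȳ = 558 / (6·(-46.5)) = -2.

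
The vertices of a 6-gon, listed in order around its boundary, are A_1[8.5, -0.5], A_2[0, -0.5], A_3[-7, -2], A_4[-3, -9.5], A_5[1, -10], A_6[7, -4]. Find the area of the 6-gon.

94.375

Apply the shoelace (surveyor's) formula: 2A = Σ (x_i·y_{i+1} − x_{i+1}·y_i), indices taken mod 6.
Cross-terms: -4.25, -3.5, 60.5, 39.5, 66, 30.5  ⇒  Σ = 188.75
Area = |Σ|/2 = 94.375.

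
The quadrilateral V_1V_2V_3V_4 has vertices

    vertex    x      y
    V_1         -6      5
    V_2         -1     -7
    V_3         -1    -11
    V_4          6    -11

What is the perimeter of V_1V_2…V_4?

44

|V_1V_2| = √((5)² + (-12)²) = √169 = 13
|V_2V_3| = √((0)² + (-4)²) = √16 = 4
|V_3V_4| = √((7)² + (0)²) = √49 = 7
|V_4V_1| = √((-12)² + (16)²) = √400 = 20
Perimeter = 13 + 4 + 7 + 20 = 44.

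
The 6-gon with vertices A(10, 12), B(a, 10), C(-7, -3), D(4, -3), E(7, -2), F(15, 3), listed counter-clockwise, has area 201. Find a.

1

The doubled signed area Σ (x_i y_{i+1} − x_{i+1} y_i) is linear in a.
With a=0 it equals 417; the coefficient of a is -15 (from the two edges through B).
So -15·a + 417 = 2·201 = 402 ⇒ a = 1.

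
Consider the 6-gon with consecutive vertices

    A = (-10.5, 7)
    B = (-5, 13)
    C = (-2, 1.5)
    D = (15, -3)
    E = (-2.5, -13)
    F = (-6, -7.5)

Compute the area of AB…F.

241

A→B: (-10.5)(13) − (-5)(7) = -101.5
B→C: (-5)(1.5) − (-2)(13) = 18.5
C→D: (-2)(-3) − (15)(1.5) = -16.5
D→E: (15)(-13) − (-2.5)(-3) = -202.5
E→F: (-2.5)(-7.5) − (-6)(-13) = -59.25
F→A: (-6)(7) − (-10.5)(-7.5) = -120.75
Σ = -482
Area = |Σ|/2 = 241.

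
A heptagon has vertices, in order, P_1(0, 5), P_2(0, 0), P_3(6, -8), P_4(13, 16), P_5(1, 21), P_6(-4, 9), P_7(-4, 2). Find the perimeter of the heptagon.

|P_1P_2| = √((0)² + (-5)²) = √25 = 5
|P_2P_3| = √((6)² + (-8)²) = √100 = 10
|P_3P_4| = √((7)² + (24)²) = √625 = 25
|P_4P_5| = √((-12)² + (5)²) = √169 = 13
|P_5P_6| = √((-5)² + (-12)²) = √169 = 13
|P_6P_7| = √((0)² + (-7)²) = √49 = 7
|P_7P_1| = √((4)² + (3)²) = √25 = 5
Perimeter = 5 + 10 + 25 + 13 + 13 + 7 + 5 = 78.

78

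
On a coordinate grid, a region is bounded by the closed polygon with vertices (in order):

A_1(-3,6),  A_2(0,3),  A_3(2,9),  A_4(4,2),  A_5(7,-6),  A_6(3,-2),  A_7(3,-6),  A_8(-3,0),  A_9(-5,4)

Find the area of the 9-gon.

Apply the surveyor's formula: 2A = Σ (x_i·y_{i+1} − x_{i+1}·y_i), indices taken mod 9.
Σ = (-9) + (-6) + (-32) + (-38) + (4) + (-12) + (-18) + (-12) + (-18) = -141
Area = |Σ|/2 = 70.5.

70.5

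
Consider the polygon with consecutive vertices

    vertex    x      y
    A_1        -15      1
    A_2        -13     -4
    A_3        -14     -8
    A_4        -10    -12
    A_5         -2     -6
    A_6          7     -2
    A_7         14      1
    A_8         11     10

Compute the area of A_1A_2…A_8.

Cross-terms: 73, 48, 88, 36, 46, 35, 129, 161  ⇒  Σ = 616
Area = |Σ|/2 = 308.

308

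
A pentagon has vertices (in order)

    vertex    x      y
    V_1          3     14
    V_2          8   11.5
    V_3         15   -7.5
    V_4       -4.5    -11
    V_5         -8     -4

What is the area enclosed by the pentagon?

Apply the shoelace formula: 2A = Σ (x_i·y_{i+1} − x_{i+1}·y_i), indices taken mod 5.
Cross-terms: -77.5, -232.5, -198.75, -70, -100  ⇒  Σ = -678.75
Area = |Σ|/2 = 339.375.

339.375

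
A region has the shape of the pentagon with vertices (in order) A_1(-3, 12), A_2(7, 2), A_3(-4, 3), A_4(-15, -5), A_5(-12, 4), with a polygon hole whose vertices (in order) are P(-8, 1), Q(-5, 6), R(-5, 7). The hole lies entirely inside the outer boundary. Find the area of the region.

Outer boundary:
Apply the surveyor's formula: 2A = Σ (x_i·y_{i+1} − x_{i+1}·y_i), indices taken mod 5.
Cross-terms: -90, 29, 65, -120, -132  ⇒  Σ = -248
Area = |Σ|/2 = 124.
Hole:
Cross-terms: -43, -5, 51  ⇒  Σ = 3
Area = |Σ|/2 = 1.5.
Net area = 124 − 1.5 = 122.5.

122.5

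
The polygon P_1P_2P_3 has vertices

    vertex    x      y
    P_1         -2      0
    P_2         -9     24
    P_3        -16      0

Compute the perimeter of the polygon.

64

|P_1P_2| = √((-7)² + (24)²) = √625 = 25
|P_2P_3| = √((-7)² + (-24)²) = √625 = 25
|P_3P_1| = √((14)² + (0)²) = √196 = 14
Perimeter = 25 + 25 + 14 = 64.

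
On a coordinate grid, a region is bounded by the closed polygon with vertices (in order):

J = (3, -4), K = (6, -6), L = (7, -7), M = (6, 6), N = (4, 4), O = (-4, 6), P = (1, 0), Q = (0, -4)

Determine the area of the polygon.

66

Apply the shoelace formula: 2A = Σ (x_i·y_{i+1} − x_{i+1}·y_i), indices taken mod 8.
J→K: (3)(-6) − (6)(-4) = 6
K→L: (6)(-7) − (7)(-6) = 0
L→M: (7)(6) − (6)(-7) = 84
M→N: (6)(4) − (4)(6) = 0
N→O: (4)(6) − (-4)(4) = 40
O→P: (-4)(0) − (1)(6) = -6
P→Q: (1)(-4) − (0)(0) = -4
Q→J: (0)(-4) − (3)(-4) = 12
Σ = 132
Area = |Σ|/2 = 66.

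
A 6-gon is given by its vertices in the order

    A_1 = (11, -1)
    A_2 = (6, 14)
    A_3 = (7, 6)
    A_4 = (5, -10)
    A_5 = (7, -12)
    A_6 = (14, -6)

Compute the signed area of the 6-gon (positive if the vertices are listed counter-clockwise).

Σ = (160) + (-62) + (-100) + (10) + (126) + (52) = 186
Signed area = Σ/2 = 93 (positive ⇒ counter-clockwise traversal).

93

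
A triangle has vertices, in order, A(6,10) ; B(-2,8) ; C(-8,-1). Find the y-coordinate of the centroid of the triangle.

17/3

Apply the surveyor's formula. First the cross-terms c_i = x_i·y_{i+1} − x_{i+1}·y_i:
  68, 66, -74  ⇒  2A = 60, A = 30.
Then Σ (y_i + y_{i+1})·c_i = 1020, so ȳ = 1020 / (6·30) = 17/3.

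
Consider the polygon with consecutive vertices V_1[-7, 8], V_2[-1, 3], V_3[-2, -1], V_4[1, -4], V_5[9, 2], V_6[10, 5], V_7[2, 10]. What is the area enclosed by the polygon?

121

Σ = (-13) + (7) + (9) + (38) + (25) + (90) + (86) = 242
Area = |Σ|/2 = 121.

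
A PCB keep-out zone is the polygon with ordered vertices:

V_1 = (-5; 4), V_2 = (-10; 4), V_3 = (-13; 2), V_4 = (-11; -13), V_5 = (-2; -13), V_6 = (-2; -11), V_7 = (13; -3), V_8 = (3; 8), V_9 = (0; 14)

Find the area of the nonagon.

Apply the shoelace formula: 2A = Σ (x_i·y_{i+1} − x_{i+1}·y_i), indices taken mod 9.
V_1→V_2: (-5)(4) − (-10)(4) = 20
V_2→V_3: (-10)(2) − (-13)(4) = 32
V_3→V_4: (-13)(-13) − (-11)(2) = 191
V_4→V_5: (-11)(-13) − (-2)(-13) = 117
V_5→V_6: (-2)(-11) − (-2)(-13) = -4
V_6→V_7: (-2)(-3) − (13)(-11) = 149
V_7→V_8: (13)(8) − (3)(-3) = 113
V_8→V_9: (3)(14) − (0)(8) = 42
V_9→V_1: (0)(4) − (-5)(14) = 70
Σ = 730
Area = |Σ|/2 = 365.

365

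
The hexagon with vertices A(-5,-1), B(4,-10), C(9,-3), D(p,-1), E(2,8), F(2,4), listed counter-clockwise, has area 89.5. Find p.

The doubled signed area Σ (x_i y_{i+1} − x_{i+1} y_i) is linear in p.
With p=0 it equals 135; the coefficient of p is 11 (from the two edges through D).
So 11·p + 135 = 2·89.5 = 179 ⇒ p = 4.

4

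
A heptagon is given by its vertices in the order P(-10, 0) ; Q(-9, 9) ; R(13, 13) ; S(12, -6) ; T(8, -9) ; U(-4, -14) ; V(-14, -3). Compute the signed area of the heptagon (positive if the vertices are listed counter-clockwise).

Apply Gauss's area formula: 2A = Σ (x_i·y_{i+1} − x_{i+1}·y_i), indices taken mod 7.
P→Q: (-10)(9) − (-9)(0) = -90
Q→R: (-9)(13) − (13)(9) = -234
R→S: (13)(-6) − (12)(13) = -234
S→T: (12)(-9) − (8)(-6) = -60
T→U: (8)(-14) − (-4)(-9) = -148
U→V: (-4)(-3) − (-14)(-14) = -184
V→P: (-14)(0) − (-10)(-3) = -30
Σ = -980
Signed area = Σ/2 = -490 (negative ⇒ clockwise traversal).

-490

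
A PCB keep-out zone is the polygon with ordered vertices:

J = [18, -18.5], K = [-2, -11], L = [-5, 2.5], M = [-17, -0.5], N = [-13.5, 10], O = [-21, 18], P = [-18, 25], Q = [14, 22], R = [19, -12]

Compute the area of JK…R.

Apply the shoelace formula: 2A = Σ (x_i·y_{i+1} − x_{i+1}·y_i), indices taken mod 9.
Cross-terms: -235, -60, 45, -176.75, -33, -201, -746, -586, -135.5  ⇒  Σ = -2128.25
Area = |Σ|/2 = 1064.125.

1064.125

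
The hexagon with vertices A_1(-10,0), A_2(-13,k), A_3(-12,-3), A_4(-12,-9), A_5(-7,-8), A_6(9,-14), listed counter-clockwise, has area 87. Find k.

0

Write out the shoelace sum; only the two edges meeting at A_2 involve k:
2·Area = [((-10)·k − (-13)·0) + ((-13)·(-3) − (-12)·k)] + 135
       = 2·k + 174 = 174
⇒ k = 0.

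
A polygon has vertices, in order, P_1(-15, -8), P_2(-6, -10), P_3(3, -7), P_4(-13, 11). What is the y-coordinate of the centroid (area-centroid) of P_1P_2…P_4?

Apply the surveyor's formula. First the cross-terms c_i = x_i·y_{i+1} − x_{i+1}·y_i:
  102, 72, -58, 269  ⇒  2A = 385, A = 192.5.
Then Σ (y_i + y_{i+1})·c_i = -2485, so ȳ = -2485 / (6·192.5) = -71/33.

-71/33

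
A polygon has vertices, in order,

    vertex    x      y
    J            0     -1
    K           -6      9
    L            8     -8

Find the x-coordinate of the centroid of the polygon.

2/3

Apply the surveyor's formula. First the cross-terms c_i = x_i·y_{i+1} − x_{i+1}·y_i:
  -6, -24, -8  ⇒  2A = -38, A = -19.
Then Σ (x_i + x_{i+1})·c_i = -76, so x̄ = -76 / (6·(-19)) = 2/3.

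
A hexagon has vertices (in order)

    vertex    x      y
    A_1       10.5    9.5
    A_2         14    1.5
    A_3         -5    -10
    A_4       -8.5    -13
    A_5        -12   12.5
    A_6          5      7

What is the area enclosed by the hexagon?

352.25

A_1→A_2: (10.5)(1.5) − (14)(9.5) = -117.25
A_2→A_3: (14)(-10) − (-5)(1.5) = -132.5
A_3→A_4: (-5)(-13) − (-8.5)(-10) = -20
A_4→A_5: (-8.5)(12.5) − (-12)(-13) = -262.25
A_5→A_6: (-12)(7) − (5)(12.5) = -146.5
A_6→A_1: (5)(9.5) − (10.5)(7) = -26
Σ = -704.5
Area = |Σ|/2 = 352.25.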